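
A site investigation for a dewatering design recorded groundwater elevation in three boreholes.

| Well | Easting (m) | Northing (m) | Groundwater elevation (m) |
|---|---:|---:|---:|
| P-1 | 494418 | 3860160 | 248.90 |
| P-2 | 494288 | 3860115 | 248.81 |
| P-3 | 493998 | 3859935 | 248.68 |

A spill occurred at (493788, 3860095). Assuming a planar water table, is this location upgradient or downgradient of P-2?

Differences from P-1: to P-2 (Δx, Δy, Δh) = (-130, -45, -0.09); to P-3 = (-420, -225, -0.22).
Solve a·Δx + b·Δy = Δh: det = (-130)·(-225) − (-420)·(-45) = 10350.
∂h/∂x = [(-0.09)·(-225) − (-0.22)·(-45)] / 10350 = +0.001000
∂h/∂y = [(-130)·(-0.22) − (-420)·(-0.09)] / 10350 = -0.0008889
Head at (493788, 3860095) = 248.90 + (+0.001000)·(-630) + (-0.0008889)·(-65) = 248.33 m.
That is lower than the 248.81 m at P-2, so the point is downgradient.

downgradient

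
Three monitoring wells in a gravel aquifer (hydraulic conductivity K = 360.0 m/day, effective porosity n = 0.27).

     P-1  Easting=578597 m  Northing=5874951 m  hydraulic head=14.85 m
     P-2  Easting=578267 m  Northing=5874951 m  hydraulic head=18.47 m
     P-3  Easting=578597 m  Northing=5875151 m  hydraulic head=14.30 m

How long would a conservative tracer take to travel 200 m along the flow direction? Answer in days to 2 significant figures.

∂h/∂x = (18.47 − 14.85) / (578267 − 578597) = -0.01097
∂h/∂y = (14.30 − 14.85) / (5875151 − 5874951) = -0.002750
|∇h| = √(-0.01097² + -0.002750²) = 0.01131
Seepage velocity v = K·i/n = 360.0 × 0.01131 / 0.27 = 15.08 m/day.
t = 200 / 15.08 = 13.26 days.

13 days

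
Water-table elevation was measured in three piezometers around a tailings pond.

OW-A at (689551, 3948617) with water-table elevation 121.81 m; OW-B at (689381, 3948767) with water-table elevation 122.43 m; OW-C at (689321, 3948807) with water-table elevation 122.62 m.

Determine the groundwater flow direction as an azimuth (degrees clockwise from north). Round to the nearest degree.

Taking OW-A as reference: OW-B−OW-A = (-170, 150, +0.62); OW-C−OW-A = (-230, 190, +0.81).
Solve a·Δx + b·Δy = Δh: det = (-170)·190 − (-230)·150 = 2200.
∂h/∂x = [(+0.62)·190 − (+0.81)·150] / 2200 = -0.001682
∂h/∂y = [(-170)·(+0.81) − (-230)·(+0.62)] / 2200 = +0.002227
Flow direction (−∇h) has components (+0.001682 E, -0.002227 N).
Azimuth = atan2(E, N) = atan2(+0.001682, -0.002227) = 142.9° ≈ 143°.

143°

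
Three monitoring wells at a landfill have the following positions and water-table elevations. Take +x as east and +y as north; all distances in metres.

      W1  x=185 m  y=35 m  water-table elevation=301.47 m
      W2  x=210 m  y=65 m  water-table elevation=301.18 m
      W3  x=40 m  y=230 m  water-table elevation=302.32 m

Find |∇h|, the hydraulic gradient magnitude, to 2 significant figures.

Taking W1 as reference: W2−W1 = (25, 30, -0.29); W3−W1 = (-145, 195, +0.85).
Determinant of the coordinate differences = 25·195 − (-145)·30 = 9225.
∂h/∂x = [(-0.29)·195 − (+0.85)·30] / 9225 = -0.008894
∂h/∂y = [25·(+0.85) − (-145)·(-0.29)] / 9225 = -0.002255
|∇h| = √(-0.008894² + -0.002255²) = 0.009175

0.0092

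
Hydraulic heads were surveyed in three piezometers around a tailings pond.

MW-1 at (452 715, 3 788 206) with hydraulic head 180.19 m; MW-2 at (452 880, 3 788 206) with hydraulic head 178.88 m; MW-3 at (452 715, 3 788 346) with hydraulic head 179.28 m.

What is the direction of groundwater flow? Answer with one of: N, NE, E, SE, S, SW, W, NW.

∂h/∂x = (178.88 − 180.19) / (452880 − 452715) = -0.007939
∂h/∂y = (179.28 − 180.19) / (3788346 − 3788206) = -0.006500
Flow = −∇h = (+0.007939 east, +0.006500 north), which points northeast.

NE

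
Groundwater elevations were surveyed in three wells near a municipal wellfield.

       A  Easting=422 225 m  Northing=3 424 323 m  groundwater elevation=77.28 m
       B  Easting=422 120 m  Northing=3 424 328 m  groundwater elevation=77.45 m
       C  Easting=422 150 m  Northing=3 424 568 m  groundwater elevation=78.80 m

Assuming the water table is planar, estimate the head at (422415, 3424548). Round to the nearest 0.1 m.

With h = a·x + b·y + c and A as origin, the differences give:
  (-105)·a + 5·b = +0.17
  (-75)·a + 245·b = +1.52
Eliminate b (×245 and ×5, subtract): -25350·a = 34.050 → a = ∂h/∂x = -0.001343
Back-substitute: b = ∂h/∂y = +0.005793.
h(422415, 3424548) = 77.28 + (-0.001343)·(190) + (+0.005793)·(225) = 77.28 -0.255 +1.303 = 78.328 m.

78.3 m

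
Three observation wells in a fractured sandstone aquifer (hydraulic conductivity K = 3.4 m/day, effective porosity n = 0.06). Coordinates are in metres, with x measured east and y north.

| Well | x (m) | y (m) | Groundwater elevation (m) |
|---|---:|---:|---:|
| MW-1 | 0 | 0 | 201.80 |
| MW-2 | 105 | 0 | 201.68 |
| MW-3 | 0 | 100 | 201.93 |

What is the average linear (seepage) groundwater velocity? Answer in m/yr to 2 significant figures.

∂h/∂x = (201.68 − 201.80) / (105 − 0) = -0.001143
∂h/∂y = (201.93 − 201.80) / (100 − 0) = +0.001300
|∇h| = √(-0.001143² + 0.001300²) = 0.001731
Seepage velocity v = K·i/n = 3.4 × 0.001731 / 0.06 = 0.09809 m/day = 35.83 m/yr.

36 m/yr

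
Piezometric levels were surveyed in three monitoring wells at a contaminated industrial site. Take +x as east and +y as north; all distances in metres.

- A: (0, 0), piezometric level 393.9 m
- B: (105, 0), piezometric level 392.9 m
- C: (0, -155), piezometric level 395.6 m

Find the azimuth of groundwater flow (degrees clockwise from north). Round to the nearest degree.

∂h/∂x = (392.9 − 393.9) / (105 − 0) = -0.009524
∂h/∂y = (395.6 − 393.9) / (-155 − 0) = -0.01097
Flow direction (−∇h) has components (+0.009524 E, +0.01097 N).
Azimuth = atan2(E, N) = atan2(+0.009524, +0.01097) = 41.0° ≈ 041°.

041°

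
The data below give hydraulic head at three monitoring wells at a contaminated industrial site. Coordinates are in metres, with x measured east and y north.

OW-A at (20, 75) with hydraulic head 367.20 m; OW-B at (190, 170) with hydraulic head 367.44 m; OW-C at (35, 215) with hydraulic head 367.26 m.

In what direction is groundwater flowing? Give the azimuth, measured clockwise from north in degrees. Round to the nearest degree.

Taking OW-A as reference: OW-B−OW-A = (170, 95, +0.24); OW-C−OW-A = (15, 140, +0.06).
Determinant of the coordinate differences = 170·140 − 15·95 = 22375.
∂h/∂x = [(+0.24)·140 − (+0.06)·95] / 22375 = +0.001247
∂h/∂y = [170·(+0.06) − 15·(+0.24)] / 22375 = +0.0002950
Flow direction (−∇h) has components (-0.001247 E, -0.0002950 N).
Azimuth = atan2(E, N) = atan2(-0.001247, -0.0002950) = 256.7° ≈ 257°.

257°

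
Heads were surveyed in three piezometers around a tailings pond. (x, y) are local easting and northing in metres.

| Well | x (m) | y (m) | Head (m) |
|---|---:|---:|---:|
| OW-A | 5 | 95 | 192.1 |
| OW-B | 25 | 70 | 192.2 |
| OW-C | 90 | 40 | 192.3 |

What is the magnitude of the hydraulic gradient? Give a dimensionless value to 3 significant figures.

0.00442

Differences from OW-A: to OW-B (Δx, Δy, Δh) = (20, -25, +0.1); to OW-C = (85, -55, +0.2).
Solve a·Δx + b·Δy = Δh: det = 20·(-55) − 85·(-25) = 1025.
∂h/∂x = [(+0.1)·(-55) − (+0.2)·(-25)] / 1025 = -0.0004878
∂h/∂y = [20·(+0.2) − 85·(+0.1)] / 1025 = -0.004390
|∇h| = √(-0.0004878² + -0.004390²) = 0.004417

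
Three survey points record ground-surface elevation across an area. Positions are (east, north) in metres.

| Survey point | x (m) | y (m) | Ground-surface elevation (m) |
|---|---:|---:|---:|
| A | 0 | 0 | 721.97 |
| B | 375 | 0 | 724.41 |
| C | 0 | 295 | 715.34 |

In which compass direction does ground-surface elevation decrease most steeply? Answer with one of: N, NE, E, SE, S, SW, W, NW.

N

∂z/∂x = (724.41 − 721.97) / (375 − 0) = +0.006507
∂z/∂y = (715.34 − 721.97) / (295 − 0) = -0.02247
Steepest decrease is along −∇f = (-0.006507 E, +0.02247 N) → north.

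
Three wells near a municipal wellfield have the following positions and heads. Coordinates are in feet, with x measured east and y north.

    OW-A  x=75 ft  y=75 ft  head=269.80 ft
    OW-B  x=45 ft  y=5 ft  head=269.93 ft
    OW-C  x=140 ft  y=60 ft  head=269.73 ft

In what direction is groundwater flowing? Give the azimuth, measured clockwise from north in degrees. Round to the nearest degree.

Differences from OW-A: to OW-B (Δx, Δy, Δh) = (-30, -70, +0.13); to OW-C = (65, -15, -0.07).
Solve a·Δx + b·Δy = Δh: det = (-30)·(-15) − 65·(-70) = 5000.
∂h/∂x = [(+0.13)·(-15) − (-0.07)·(-70)] / 5000 = -0.001370
∂h/∂y = [(-30)·(-0.07) − 65·(+0.13)] / 5000 = -0.001270
Flow direction (−∇h) has components (+0.001370 E, +0.001270 N).
Azimuth = atan2(E, N) = atan2(+0.001370, +0.001270) = 47.2° ≈ 047°.

047°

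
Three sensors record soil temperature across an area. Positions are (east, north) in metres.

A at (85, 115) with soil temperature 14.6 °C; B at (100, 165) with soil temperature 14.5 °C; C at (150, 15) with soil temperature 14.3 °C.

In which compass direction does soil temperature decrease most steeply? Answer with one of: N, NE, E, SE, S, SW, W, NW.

E

With T = a·x + b·y + c and A as origin, the differences give:
  15·a + 50·b = -0.1
  65·a + (-100)·b = -0.3
Eliminate b (×(-100) and ×50, subtract): -4750·a = 25.00 → a = ∂T/∂x = -0.005263
Back-substitute: b = ∂T/∂y = -0.0004211.
Steepest decrease is along −∇f = (+0.005263 E, +0.0004211 N) → east.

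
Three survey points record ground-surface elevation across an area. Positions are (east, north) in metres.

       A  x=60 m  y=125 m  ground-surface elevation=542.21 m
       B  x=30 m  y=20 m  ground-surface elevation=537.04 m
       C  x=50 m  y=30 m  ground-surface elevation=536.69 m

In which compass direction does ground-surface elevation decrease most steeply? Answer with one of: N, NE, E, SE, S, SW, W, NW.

SE

Three-point gradient (reference A): Δ to B = (-30, -105, -5.17), Δ to C = (-10, -95, -5.52).
∂z/∂x = -0.04914, ∂z/∂y = +0.06328 (det = 1800).
Steepest decrease is along −∇f = (+0.04914 E, -0.06328 N) → southeast.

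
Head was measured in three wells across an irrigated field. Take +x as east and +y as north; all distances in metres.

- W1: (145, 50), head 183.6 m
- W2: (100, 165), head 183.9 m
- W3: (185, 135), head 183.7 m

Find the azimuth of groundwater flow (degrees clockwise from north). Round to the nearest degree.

With h = a·x + b·y + c and W1 as origin, the differences give:
  (-45)·a + 115·b = +0.3
  40·a + 85·b = +0.1
Eliminate b (×85 and ×115, subtract): -8425·a = 14.00 → a = ∂h/∂x = -0.001662
Back-substitute: b = ∂h/∂y = +0.001958.
Flow direction (−∇h) has components (+0.001662 E, -0.001958 N).
Azimuth = atan2(E, N) = atan2(+0.001662, -0.001958) = 139.7° ≈ 140°.

140°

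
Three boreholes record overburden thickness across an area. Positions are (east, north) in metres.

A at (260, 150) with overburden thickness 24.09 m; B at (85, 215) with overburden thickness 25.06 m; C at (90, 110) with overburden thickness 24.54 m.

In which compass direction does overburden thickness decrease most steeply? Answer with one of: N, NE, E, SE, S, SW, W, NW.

With d = a·x + b·y + c and A as origin, the differences give:
  (-175)·a + 65·b = +0.97
  (-170)·a + (-40)·b = +0.45
Eliminate b (×(-40) and ×65, subtract): 18050·a = -68.050 → a = ∂d/∂x = -0.003770
Back-substitute: b = ∂d/∂y = +0.004773.
Steepest decrease is along −∇f = (+0.003770 E, -0.004773 N) → southeast.

SE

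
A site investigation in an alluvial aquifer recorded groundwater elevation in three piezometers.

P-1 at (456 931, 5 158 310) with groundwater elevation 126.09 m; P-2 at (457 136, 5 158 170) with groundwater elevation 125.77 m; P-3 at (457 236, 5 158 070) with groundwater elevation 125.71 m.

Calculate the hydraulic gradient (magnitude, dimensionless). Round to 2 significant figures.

Taking P-1 as reference: P-2−P-1 = (205, -140, -0.32); P-3−P-1 = (305, -240, -0.38).
Solve a·Δx + b·Δy = Δh: det = 205·(-240) − 305·(-140) = -6500.
∂h/∂x = [(-0.32)·(-240) − (-0.38)·(-140)] / -6500 = -0.003631
∂h/∂y = [205·(-0.38) − 305·(-0.32)] / -6500 = -0.003031
|∇h| = √(-0.003631² + -0.003031²) = 0.00473

0.0047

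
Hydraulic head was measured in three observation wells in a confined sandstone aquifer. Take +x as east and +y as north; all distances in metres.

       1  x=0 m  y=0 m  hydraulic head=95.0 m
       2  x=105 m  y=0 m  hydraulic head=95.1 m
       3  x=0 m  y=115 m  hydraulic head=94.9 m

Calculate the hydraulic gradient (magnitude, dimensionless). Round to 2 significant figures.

0.0013

∂h/∂x = (95.1 − 95.0) / (105 − 0) = +0.0009524
∂h/∂y = (94.9 − 95.0) / (115 − 0) = -0.0008696
|∇h| = √(0.0009524² + -0.0008696²) = 0.00129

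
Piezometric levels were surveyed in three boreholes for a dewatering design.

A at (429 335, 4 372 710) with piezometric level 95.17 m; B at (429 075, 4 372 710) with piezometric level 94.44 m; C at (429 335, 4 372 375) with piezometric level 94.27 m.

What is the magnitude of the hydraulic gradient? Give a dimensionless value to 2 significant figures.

0.0039

∂h/∂x = (94.44 − 95.17) / (429075 − 429335) = +0.002808
∂h/∂y = (94.27 − 95.17) / (4372375 − 4372710) = +0.002687
|∇h| = √(0.002808² + 0.002687²) = 0.003886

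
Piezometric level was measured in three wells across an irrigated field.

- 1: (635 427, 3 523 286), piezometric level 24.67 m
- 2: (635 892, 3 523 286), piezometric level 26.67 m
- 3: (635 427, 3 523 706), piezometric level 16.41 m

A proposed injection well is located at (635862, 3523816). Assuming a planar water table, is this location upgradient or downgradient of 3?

downgradient

∂h/∂x = (26.67 − 24.67) / (635892 − 635427) = +0.004301
∂h/∂y = (16.41 − 24.67) / (3523706 − 3523286) = -0.01967
Head at (635862, 3523816) = 24.67 + (+0.004301)·(435) + (-0.01967)·(530) = 16.12 m.
That is lower than the 16.41 m at 3, so the point is downgradient.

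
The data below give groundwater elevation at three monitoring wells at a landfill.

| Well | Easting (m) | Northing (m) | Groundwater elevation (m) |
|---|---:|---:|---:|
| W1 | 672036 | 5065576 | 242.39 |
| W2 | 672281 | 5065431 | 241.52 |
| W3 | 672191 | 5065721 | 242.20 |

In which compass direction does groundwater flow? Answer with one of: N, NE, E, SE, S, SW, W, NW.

SE

Taking W1 as reference: W2−W1 = (245, -145, -0.87); W3−W1 = (155, 145, -0.19).
Solve a·Δx + b·Δy = Δh: det = 245·145 − 155·(-145) = 58000.
∂h/∂x = [(-0.87)·145 − (-0.19)·(-145)] / 58000 = -0.002650
∂h/∂y = [245·(-0.19) − 155·(-0.87)] / 58000 = +0.001522
Flow = −∇h = (+0.002650 east, -0.001522 north), which points southeast.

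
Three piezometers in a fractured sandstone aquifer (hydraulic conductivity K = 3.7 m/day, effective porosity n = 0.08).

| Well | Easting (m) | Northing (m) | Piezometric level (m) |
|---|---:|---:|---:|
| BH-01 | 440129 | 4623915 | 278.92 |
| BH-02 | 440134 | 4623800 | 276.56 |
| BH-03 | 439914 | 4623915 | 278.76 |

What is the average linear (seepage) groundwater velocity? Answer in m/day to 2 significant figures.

0.95 m/day

With h = a·x + b·y + c and BH-01 as origin, the differences give:
  5·a + (-115)·b = -2.36
  (-215)·a + 0·b = -0.16
Eliminate b (×0 and ×(-115), subtract): -24725·a = -18.400 → a = ∂h/∂x = +0.0007442
Back-substitute: b = ∂h/∂y = +0.02055.
|∇h| = √(0.0007442² + 0.02055²) = 0.02056
Seepage velocity v = K·i/n = 3.7 × 0.02056 / 0.08 = 0.9509 m/day.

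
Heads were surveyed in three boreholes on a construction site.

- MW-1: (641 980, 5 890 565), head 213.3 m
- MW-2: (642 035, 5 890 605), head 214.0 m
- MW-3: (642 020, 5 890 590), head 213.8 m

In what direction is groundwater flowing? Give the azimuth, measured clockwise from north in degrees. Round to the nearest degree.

259°

Three-point gradient (reference MW-1): Δ to MW-2 = (55, 40, +0.7), Δ to MW-3 = (40, 25, +0.5).
∂h/∂x = +0.01111, ∂h/∂y = +0.002222 (det = -225).
Flow direction (−∇h) has components (-0.01111 E, -0.002222 N).
Azimuth = atan2(E, N) = atan2(-0.01111, -0.002222) = 258.7° ≈ 259°.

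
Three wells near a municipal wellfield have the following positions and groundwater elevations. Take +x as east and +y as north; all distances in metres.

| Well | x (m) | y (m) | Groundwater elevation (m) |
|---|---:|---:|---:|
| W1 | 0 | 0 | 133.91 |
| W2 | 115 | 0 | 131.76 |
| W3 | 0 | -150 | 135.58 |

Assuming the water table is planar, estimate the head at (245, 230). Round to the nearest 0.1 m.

126.8 m

∂h/∂x = (131.76 − 133.91) / (115 − 0) = -0.01870
∂h/∂y = (135.58 − 133.91) / (-150 − 0) = -0.01113
h(245, 230) = 133.91 + (-0.01870)·(245) + (-0.01113)·(230) = 133.91 -4.580 -2.561 = 126.769 m.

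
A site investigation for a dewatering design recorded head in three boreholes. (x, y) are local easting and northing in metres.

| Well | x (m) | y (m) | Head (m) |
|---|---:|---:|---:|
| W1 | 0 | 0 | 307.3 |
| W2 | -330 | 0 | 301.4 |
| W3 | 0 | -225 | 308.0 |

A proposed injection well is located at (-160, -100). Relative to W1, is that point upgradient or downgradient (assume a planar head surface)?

downgradient

∂h/∂x = (301.4 − 307.3) / (-330 − 0) = +0.01788
∂h/∂y = (308.0 − 307.3) / (-225 − 0) = -0.003111
Head at (-160, -100) = 307.3 + (+0.01788)·(-160) + (-0.003111)·(-100) = 304.75 m.
That is lower than the 307.3 m at W1, so the point is downgradient.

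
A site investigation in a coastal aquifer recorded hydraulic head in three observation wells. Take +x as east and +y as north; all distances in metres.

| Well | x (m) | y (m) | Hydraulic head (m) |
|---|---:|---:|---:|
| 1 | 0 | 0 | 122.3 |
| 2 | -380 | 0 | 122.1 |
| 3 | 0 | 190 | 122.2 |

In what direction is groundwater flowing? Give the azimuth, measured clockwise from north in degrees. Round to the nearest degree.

∂h/∂x = (122.1 − 122.3) / (-380 − 0) = +0.0005263
∂h/∂y = (122.2 − 122.3) / (190 − 0) = -0.0005263
Flow direction (−∇h) has components (-0.0005263 E, +0.0005263 N).
Azimuth = atan2(E, N) = atan2(-0.0005263, +0.0005263) = 315.0° ≈ 315°.

315°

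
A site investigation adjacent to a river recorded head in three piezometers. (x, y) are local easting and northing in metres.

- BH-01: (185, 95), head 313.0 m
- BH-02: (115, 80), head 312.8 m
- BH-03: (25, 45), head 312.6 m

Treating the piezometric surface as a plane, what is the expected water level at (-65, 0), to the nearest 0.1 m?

312.4 m

With h = a·x + b·y + c and BH-01 as origin, the differences give:
  (-70)·a + (-15)·b = -0.2
  (-160)·a + (-50)·b = -0.4
Eliminate b (×(-50) and ×(-15), subtract): 1100·a = 4.00 → a = ∂h/∂x = +0.003636
Back-substitute: b = ∂h/∂y = -0.003636.
h(-65, 0) = 313.0 + (+0.003636)·(-250) + (-0.003636)·(-95) = 313.0 -0.909 +0.345 = 312.436 m.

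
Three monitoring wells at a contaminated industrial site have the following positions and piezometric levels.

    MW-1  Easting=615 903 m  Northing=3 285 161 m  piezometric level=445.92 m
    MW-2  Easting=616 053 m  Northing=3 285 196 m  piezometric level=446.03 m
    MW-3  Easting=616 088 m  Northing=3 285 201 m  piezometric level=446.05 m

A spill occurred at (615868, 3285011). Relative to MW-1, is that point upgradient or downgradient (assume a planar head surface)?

downgradient

Taking MW-1 as reference: MW-2−MW-1 = (150, 35, +0.11); MW-3−MW-1 = (185, 40, +0.13).
Determinant of the coordinate differences = 150·40 − 185·35 = -475.
∂h/∂x = [(+0.11)·40 − (+0.13)·35] / -475 = +0.0003158
∂h/∂y = [150·(+0.13) − 185·(+0.11)] / -475 = +0.001789
Head at (615868, 3285011) = 445.92 + (+0.0003158)·(-35) + (+0.001789)·(-150) = 445.64 m.
That is lower than the 445.92 m at MW-1, so the point is downgradient.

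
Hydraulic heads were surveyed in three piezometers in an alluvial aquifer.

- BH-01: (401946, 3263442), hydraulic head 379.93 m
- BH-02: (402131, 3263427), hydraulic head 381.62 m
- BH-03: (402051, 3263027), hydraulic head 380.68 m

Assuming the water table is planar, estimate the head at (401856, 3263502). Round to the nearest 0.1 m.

Three-point gradient (reference BH-01): Δ to BH-02 = (185, -15, +1.69), Δ to BH-03 = (105, -415, +0.75).
∂h/∂x = +0.009177, ∂h/∂y = +0.0005146 (det = -75200).
h(401856, 3263502) = 379.93 + (+0.009177)·(-90) + (+0.0005146)·(60) = 379.93 -0.826 +0.031 = 379.135 m.

379.1 m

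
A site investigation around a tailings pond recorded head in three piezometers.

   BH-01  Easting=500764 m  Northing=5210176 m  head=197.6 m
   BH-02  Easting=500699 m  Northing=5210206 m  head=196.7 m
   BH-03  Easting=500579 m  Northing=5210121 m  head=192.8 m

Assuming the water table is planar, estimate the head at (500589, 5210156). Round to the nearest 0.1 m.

193.6 m

With h = a·x + b·y + c and BH-01 as origin, the differences give:
  (-65)·a + 30·b = -0.9
  (-185)·a + (-55)·b = -4.8
Eliminate b (×(-55) and ×30, subtract): 9125·a = 193.50 → a = ∂h/∂x = +0.02121
Back-substitute: b = ∂h/∂y = +0.01595.
h(500589, 5210156) = 197.6 + (+0.02121)·(-175) + (+0.01595)·(-20) = 197.6 -3.711 -0.319 = 193.570 m.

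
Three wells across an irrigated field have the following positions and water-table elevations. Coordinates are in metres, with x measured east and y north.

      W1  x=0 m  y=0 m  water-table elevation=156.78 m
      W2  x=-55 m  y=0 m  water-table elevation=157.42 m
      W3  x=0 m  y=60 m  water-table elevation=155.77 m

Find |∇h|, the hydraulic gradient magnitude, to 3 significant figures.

0.0205

∂h/∂x = (157.42 − 156.78) / (-55 − 0) = -0.01164
∂h/∂y = (155.77 − 156.78) / (60 − 0) = -0.01683
|∇h| = √(-0.01164² + -0.01683²) = 0.02046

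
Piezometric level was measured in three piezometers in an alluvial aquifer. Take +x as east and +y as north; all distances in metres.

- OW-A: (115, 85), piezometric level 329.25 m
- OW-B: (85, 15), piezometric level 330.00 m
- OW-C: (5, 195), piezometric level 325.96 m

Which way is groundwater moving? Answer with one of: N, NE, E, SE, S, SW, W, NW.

NW

Taking OW-A as reference: OW-B−OW-A = (-30, -70, +0.75); OW-C−OW-A = (-110, 110, -3.29).
Determinant of the coordinate differences = (-30)·110 − (-110)·(-70) = -11000.
∂h/∂x = [(+0.75)·110 − (-3.29)·(-70)] / -11000 = +0.01344
∂h/∂y = [(-30)·(-3.29) − (-110)·(+0.75)] / -11000 = -0.01647
Flow = −∇h = (-0.01344 east, +0.01647 north), which points northwest.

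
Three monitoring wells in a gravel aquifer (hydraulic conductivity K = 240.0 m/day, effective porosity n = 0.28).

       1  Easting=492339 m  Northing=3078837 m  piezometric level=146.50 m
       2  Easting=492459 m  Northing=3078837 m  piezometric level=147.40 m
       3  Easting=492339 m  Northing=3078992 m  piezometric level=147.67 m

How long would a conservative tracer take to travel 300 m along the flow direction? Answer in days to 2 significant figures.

∂h/∂x = (147.40 − 146.50) / (492459 − 492339) = +0.007500
∂h/∂y = (147.67 − 146.50) / (3078992 − 3078837) = +0.007548
|∇h| = √(0.007500² + 0.007548²) = 0.01064
Seepage velocity v = K·i/n = 240.0 × 0.01064 / 0.28 = 9.12 m/day.
t = 300 / 9.12 = 32.89 days.

33 days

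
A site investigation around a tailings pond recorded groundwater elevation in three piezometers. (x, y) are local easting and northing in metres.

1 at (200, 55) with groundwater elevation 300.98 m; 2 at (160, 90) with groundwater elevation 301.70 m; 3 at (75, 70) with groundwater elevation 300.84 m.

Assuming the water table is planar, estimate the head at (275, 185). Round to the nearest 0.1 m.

With h = a·x + b·y + c and 1 as origin, the differences give:
  (-40)·a + 35·b = +0.72
  (-125)·a + 15·b = -0.14
Eliminate b (×15 and ×35, subtract): 3775·a = 15.700 → a = ∂h/∂x = +0.004159
Back-substitute: b = ∂h/∂y = +0.02532.
h(275, 185) = 300.98 + (+0.004159)·(75) + (+0.02532)·(130) = 300.98 +0.312 +3.292 = 304.584 m.

304.6 m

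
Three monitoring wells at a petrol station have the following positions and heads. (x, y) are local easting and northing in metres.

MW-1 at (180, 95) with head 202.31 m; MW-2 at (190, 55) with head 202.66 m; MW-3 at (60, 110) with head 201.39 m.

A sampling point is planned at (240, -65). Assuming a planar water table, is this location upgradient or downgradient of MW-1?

upgradient

Differences from MW-1: to MW-2 (Δx, Δy, Δh) = (10, -40, +0.35); to MW-3 = (-120, 15, -0.92).
Determinant of the coordinate differences = 10·15 − (-120)·(-40) = -4650.
∂h/∂x = [(+0.35)·15 − (-0.92)·(-40)] / -4650 = +0.006785
∂h/∂y = [10·(-0.92) − (-120)·(+0.35)] / -4650 = -0.007054
Head at (240, -65) = 202.31 + (+0.006785)·(60) + (-0.007054)·(-160) = 203.85 m.
That is higher than the 202.31 m at MW-1, so the point is upgradient.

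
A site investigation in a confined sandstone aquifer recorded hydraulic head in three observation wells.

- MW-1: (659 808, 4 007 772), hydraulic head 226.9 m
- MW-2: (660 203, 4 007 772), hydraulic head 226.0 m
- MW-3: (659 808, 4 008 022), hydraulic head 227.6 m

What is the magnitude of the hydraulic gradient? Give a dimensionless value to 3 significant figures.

∂h/∂x = (226.0 − 226.9) / (660203 − 659808) = -0.002278
∂h/∂y = (227.6 − 226.9) / (4008022 − 4007772) = +0.002800
|∇h| = √(-0.002278² + 0.002800²) = 0.00361

0.00361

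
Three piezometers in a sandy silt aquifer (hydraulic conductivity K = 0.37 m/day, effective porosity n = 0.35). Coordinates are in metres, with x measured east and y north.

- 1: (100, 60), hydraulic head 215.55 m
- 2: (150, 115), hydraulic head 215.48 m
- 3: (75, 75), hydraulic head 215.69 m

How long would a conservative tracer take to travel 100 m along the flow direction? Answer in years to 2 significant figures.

Three-point gradient (reference 1): Δ to 2 = (50, 55, -0.07), Δ to 3 = (-25, 15, +0.14).
∂h/∂x = -0.004118, ∂h/∂y = +0.002471 (det = 2125).
|∇h| = √(-0.004118² + 0.002471²) = 0.004802
Seepage velocity v = K·i/n = 0.37 × 0.004802 / 0.35 = 0.005076 m/day.
t = 100 / 0.005076 = 1.97e+04 days = 53.9 years.

54 years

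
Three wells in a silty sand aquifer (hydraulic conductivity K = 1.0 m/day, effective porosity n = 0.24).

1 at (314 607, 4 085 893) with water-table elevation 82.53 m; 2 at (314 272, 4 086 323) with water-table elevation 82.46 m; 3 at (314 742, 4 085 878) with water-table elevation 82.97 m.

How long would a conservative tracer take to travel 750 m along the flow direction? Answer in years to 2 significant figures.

110 years

Taking 1 as reference: 2−1 = (-335, 430, -0.07); 3−1 = (135, -15, +0.44).
Solve a·Δx + b·Δy = Δh: det = (-335)·(-15) − 135·430 = -53025.
∂h/∂x = [(-0.07)·(-15) − (+0.44)·430] / -53025 = +0.003548
∂h/∂y = [(-335)·(+0.44) − 135·(-0.07)] / -53025 = +0.002602
|∇h| = √(0.003548² + 0.002602²) = 0.0044
Seepage velocity v = K·i/n = 1.0 × 0.0044 / 0.24 = 0.01833 m/day.
t = 750 / 0.01833 = 4.092e+04 days = 112 years.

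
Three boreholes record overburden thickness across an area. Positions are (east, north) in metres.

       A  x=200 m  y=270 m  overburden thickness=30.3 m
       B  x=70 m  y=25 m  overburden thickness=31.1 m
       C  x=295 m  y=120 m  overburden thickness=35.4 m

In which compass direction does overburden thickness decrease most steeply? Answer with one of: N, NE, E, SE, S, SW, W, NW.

NW

With d = a·x + b·y + c and A as origin, the differences give:
  (-130)·a + (-245)·b = +0.8
  95·a + (-150)·b = +5.1
Eliminate b (×(-150) and ×(-245), subtract): 42775·a = 1129.50 → a = ∂d/∂x = +0.02641
Back-substitute: b = ∂d/∂y = -0.01728.
Steepest decrease is along −∇f = (-0.02641 E, +0.01728 N) → northwest.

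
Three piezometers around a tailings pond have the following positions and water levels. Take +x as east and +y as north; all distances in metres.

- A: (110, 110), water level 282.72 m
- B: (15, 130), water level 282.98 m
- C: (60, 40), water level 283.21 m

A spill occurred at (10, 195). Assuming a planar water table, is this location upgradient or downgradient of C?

Three-point gradient (reference A): Δ to B = (-95, 20, +0.26), Δ to C = (-50, -70, +0.49).
∂h/∂x = -0.003660, ∂h/∂y = -0.004386 (det = 7650).
Head at (10, 195) = 282.72 + (-0.003660)·(-100) + (-0.004386)·(85) = 282.71 m.
That is lower than the 283.21 m at C, so the point is downgradient.

downgradient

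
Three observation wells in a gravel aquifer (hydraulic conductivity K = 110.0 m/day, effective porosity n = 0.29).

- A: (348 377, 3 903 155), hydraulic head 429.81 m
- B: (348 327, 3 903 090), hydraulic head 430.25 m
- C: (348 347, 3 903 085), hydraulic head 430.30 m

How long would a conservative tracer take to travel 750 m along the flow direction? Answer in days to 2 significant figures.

270 days

Taking A as reference: B−A = (-50, -65, +0.44); C−A = (-30, -70, +0.49).
Determinant of the coordinate differences = (-50)·(-70) − (-30)·(-65) = 1550.
∂h/∂x = [(+0.44)·(-70) − (+0.49)·(-65)] / 1550 = +0.0006774
∂h/∂y = [(-50)·(+0.49) − (-30)·(+0.44)] / 1550 = -0.007290
|∇h| = √(0.0006774² + -0.007290²) = 0.007321
Seepage velocity v = K·i/n = 110.0 × 0.007321 / 0.29 = 2.777 m/day.
t = 750 / 2.777 = 270.1 days.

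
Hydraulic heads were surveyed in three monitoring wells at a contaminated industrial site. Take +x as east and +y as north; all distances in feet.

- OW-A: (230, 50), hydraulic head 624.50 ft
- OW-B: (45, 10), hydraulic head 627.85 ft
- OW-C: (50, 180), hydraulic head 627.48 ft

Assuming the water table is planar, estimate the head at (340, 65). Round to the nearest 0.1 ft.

Three-point gradient (reference OW-A): Δ to OW-B = (-185, -40, +3.35), Δ to OW-C = (-180, 130, +2.98).
∂h/∂x = -0.01775, ∂h/∂y = -0.001654 (det = -31250).
h(340, 65) = 624.50 + (-0.01775)·(110) + (-0.001654)·(15) = 624.50 -1.953 -0.025 = 622.523 ft.

622.5 ft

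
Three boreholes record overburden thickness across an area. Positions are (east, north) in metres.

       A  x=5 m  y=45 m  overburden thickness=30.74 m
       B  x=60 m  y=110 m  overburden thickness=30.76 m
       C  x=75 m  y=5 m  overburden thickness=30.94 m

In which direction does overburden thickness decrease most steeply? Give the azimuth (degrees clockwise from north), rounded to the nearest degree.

305°

With d = a·x + b·y + c and A as origin, the differences give:
  55·a + 65·b = +0.02
  70·a + (-40)·b = +0.20
Eliminate b (×(-40) and ×65, subtract): -6750·a = -13.800 → a = ∂d/∂x = +0.002044
Back-substitute: b = ∂d/∂y = -0.001422.
Steepest decrease is along −∇f: components (-0.002044 E, +0.001422 N).
Azimuth = atan2(-0.002044, +0.001422) = 304.8° ≈ 305°.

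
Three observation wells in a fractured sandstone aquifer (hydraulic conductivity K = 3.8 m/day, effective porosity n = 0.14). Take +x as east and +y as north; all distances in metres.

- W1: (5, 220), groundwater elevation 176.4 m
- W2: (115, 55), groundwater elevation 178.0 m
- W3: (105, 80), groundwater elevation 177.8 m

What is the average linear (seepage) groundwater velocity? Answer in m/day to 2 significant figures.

With h = a·x + b·y + c and W1 as origin, the differences give:
  110·a + (-165)·b = +1.6
  100·a + (-140)·b = +1.4
Eliminate b (×(-140) and ×(-165), subtract): 1100·a = 7.00 → a = ∂h/∂x = +0.006364
Back-substitute: b = ∂h/∂y = -0.005455.
|∇h| = √(0.006364² + -0.005455²) = 0.008382
Seepage velocity v = K·i/n = 3.8 × 0.008382 / 0.14 = 0.2275 m/day.

0.23 m/day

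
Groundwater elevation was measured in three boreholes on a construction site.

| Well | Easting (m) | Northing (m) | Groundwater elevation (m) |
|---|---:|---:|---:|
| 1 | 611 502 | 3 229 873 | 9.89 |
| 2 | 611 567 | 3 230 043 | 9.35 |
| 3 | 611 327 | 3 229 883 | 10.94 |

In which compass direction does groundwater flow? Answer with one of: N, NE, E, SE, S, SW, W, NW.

E

With h = a·x + b·y + c and 1 as origin, the differences give:
  65·a + 170·b = -0.54
  (-175)·a + 10·b = +1.05
Eliminate b (×10 and ×170, subtract): 30400·a = -183.900 → a = ∂h/∂x = -0.006049
Back-substitute: b = ∂h/∂y = -0.0008635.
Flow = −∇h = (+0.006049 east, +0.0008635 north), which points east.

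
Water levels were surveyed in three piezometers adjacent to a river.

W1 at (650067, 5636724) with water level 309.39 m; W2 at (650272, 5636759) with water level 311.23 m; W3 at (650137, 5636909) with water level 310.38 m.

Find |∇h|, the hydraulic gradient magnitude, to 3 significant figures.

0.00887

With h = a·x + b·y + c and W1 as origin, the differences give:
  205·a + 35·b = +1.84
  70·a + 185·b = +0.99
Eliminate b (×185 and ×35, subtract): 35475·a = 305.750 → a = ∂h/∂x = +0.008619
Back-substitute: b = ∂h/∂y = +0.002090.
|∇h| = √(0.008619² + 0.002090²) = 0.008869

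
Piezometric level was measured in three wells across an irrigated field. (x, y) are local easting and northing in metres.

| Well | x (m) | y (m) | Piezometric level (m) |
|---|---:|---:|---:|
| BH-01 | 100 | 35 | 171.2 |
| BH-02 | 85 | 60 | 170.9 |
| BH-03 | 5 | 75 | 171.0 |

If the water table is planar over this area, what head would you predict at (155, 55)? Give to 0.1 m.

170.7 m

With h = a·x + b·y + c and BH-01 as origin, the differences give:
  (-15)·a + 25·b = -0.3
  (-95)·a + 40·b = -0.2
Eliminate b (×40 and ×25, subtract): 1775·a = -7.00 → a = ∂h/∂x = -0.003944
Back-substitute: b = ∂h/∂y = -0.01437.
h(155, 55) = 171.2 + (-0.003944)·(55) + (-0.01437)·(20) = 171.2 -0.217 -0.287 = 170.696 m.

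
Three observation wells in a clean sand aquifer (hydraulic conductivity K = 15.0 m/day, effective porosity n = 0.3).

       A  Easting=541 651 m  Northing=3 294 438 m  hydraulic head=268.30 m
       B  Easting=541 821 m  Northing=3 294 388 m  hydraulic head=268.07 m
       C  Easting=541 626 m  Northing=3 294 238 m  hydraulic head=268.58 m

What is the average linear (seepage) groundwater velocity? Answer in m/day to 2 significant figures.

0.10 m/day

Differences from A: to B (Δx, Δy, Δh) = (170, -50, -0.23); to C = (-25, -200, +0.28).
Solve a·Δx + b·Δy = Δh: det = 170·(-200) − (-25)·(-50) = -35250.
∂h/∂x = [(-0.23)·(-200) − (+0.28)·(-50)] / -35250 = -0.001702
∂h/∂y = [170·(+0.28) − (-25)·(-0.23)] / -35250 = -0.001187
|∇h| = √(-0.001702² + -0.001187²) = 0.002075
Seepage velocity v = K·i/n = 15.0 × 0.002075 / 0.3 = 0.1038 m/day.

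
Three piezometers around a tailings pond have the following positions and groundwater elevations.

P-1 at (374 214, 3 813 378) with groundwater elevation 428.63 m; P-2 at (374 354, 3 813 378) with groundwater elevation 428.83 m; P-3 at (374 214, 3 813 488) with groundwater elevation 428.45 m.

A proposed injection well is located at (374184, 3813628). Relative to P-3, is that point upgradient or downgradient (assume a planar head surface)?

∂h/∂x = (428.83 − 428.63) / (374354 − 374214) = +0.001429
∂h/∂y = (428.45 − 428.63) / (3813488 − 3813378) = -0.001636
Head at (374184, 3813628) = 428.63 + (+0.001429)·(-30) + (-0.001636)·(250) = 428.18 m.
That is lower than the 428.45 m at P-3, so the point is downgradient.

downgradient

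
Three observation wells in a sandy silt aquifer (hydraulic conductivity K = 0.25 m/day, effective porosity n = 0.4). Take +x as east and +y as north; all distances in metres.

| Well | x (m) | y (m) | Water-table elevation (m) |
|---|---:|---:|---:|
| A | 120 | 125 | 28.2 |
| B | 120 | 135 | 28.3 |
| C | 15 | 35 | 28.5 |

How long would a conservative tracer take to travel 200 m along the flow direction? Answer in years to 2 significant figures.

58 years

Differences from A: to B (Δx, Δy, Δh) = (0, 10, +0.1); to C = (-105, -90, +0.3).
Determinant of the coordinate differences = 0·(-90) − (-105)·10 = 1050.
∂h/∂x = [(+0.1)·(-90) − (+0.3)·10] / 1050 = -0.01143
∂h/∂y = [0·(+0.3) − (-105)·(+0.1)] / 1050 = +0.01000
|∇h| = √(-0.01143² + 0.01000²) = 0.01519
Seepage velocity v = K·i/n = 0.25 × 0.01519 / 0.4 = 0.009494 m/day.
t = 200 / 0.009494 = 2.107e+04 days = 57.7 years.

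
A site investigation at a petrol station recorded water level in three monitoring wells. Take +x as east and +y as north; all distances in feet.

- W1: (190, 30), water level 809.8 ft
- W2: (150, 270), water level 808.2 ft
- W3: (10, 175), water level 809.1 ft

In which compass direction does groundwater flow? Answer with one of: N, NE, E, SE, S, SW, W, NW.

Differences from W1: to W2 (Δx, Δy, Δh) = (-40, 240, -1.6); to W3 = (-180, 145, -0.7).
Solve a·Δx + b·Δy = Δh: det = (-40)·145 − (-180)·240 = 37400.
∂h/∂x = [(-1.6)·145 − (-0.7)·240] / 37400 = -0.001711
∂h/∂y = [(-40)·(-0.7) − (-180)·(-1.6)] / 37400 = -0.006952
Flow = −∇h = (+0.001711 east, +0.006952 north), which points north.

N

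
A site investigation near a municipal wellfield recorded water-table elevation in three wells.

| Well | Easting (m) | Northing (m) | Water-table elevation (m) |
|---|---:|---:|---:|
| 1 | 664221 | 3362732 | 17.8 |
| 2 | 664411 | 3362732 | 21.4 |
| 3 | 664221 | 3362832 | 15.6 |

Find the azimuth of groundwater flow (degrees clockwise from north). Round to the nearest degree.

319°

∂h/∂x = (21.4 − 17.8) / (664411 − 664221) = +0.01895
∂h/∂y = (15.6 − 17.8) / (3362832 − 3362732) = -0.02200
Flow direction (−∇h) has components (-0.01895 E, +0.02200 N).
Azimuth = atan2(E, N) = atan2(-0.01895, +0.02200) = 319.3° ≈ 319°.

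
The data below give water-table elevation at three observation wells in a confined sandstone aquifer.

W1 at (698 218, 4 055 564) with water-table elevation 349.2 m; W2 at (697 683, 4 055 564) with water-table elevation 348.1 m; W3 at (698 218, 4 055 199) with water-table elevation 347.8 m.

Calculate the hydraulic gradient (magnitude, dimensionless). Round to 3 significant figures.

0.00435

∂h/∂x = (348.1 − 349.2) / (697683 − 698218) = +0.002056
∂h/∂y = (347.8 − 349.2) / (4055199 − 4055564) = +0.003836
|∇h| = √(0.002056² + 0.003836²) = 0.004352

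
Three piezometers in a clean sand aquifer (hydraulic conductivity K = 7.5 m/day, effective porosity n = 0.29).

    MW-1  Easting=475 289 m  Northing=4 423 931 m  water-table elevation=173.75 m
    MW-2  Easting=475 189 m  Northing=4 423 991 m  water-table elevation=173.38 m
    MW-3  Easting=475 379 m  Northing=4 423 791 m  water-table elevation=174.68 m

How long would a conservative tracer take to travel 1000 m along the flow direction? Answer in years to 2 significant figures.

15 years

With h = a·x + b·y + c and MW-1 as origin, the differences give:
  (-100)·a + 60·b = -0.37
  90·a + (-140)·b = +0.93
Eliminate b (×(-140) and ×60, subtract): 8600·a = -4.000 → a = ∂h/∂x = -0.0004651
Back-substitute: b = ∂h/∂y = -0.006942.
|∇h| = √(-0.0004651² + -0.006942²) = 0.006958
Seepage velocity v = K·i/n = 7.5 × 0.006958 / 0.29 = 0.1799 m/day.
t = 1000 / 0.1799 = 5559 days = 15.2 years.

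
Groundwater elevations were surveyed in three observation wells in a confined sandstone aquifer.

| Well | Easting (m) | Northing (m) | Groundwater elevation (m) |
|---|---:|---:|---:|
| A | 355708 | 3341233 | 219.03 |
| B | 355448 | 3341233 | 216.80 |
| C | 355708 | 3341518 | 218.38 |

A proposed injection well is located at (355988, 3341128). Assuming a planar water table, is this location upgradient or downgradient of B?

upgradient

∂h/∂x = (216.80 − 219.03) / (355448 − 355708) = +0.008577
∂h/∂y = (218.38 − 219.03) / (3341518 − 3341233) = -0.002281
Head at (355988, 3341128) = 219.03 + (+0.008577)·(280) + (-0.002281)·(-105) = 221.67 m.
That is higher than the 216.80 m at B, so the point is upgradient.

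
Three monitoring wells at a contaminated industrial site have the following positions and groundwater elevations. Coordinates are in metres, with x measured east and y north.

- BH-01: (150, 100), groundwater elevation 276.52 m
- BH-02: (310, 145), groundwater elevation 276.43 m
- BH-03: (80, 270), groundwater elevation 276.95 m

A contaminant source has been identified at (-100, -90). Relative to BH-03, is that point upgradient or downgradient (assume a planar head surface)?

With h = a·x + b·y + c and BH-01 as origin, the differences give:
  160·a + 45·b = -0.09
  (-70)·a + 170·b = +0.43
Eliminate b (×170 and ×45, subtract): 30350·a = -34.650 → a = ∂h/∂x = -0.001142
Back-substitute: b = ∂h/∂y = +0.002059.
Head at (-100, -90) = 276.52 + (-0.001142)·(-250) + (+0.002059)·(-190) = 276.41 m.
That is lower than the 276.95 m at BH-03, so the point is downgradient.

downgradient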